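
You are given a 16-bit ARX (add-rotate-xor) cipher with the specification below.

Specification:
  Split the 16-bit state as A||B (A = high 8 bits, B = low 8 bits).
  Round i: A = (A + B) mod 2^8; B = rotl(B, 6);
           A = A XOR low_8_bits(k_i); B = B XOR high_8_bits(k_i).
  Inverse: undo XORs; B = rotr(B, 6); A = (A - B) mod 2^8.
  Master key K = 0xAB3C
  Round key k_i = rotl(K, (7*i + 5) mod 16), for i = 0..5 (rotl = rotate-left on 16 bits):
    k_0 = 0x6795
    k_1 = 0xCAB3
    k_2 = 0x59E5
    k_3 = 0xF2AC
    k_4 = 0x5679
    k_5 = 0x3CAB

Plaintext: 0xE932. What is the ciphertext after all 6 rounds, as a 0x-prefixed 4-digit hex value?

s_0 = plaintext = 0xE932
s_1 = Round(s_0, k_0) = 0x8EEB
s_2 = Round(s_1, k_1) = 0xCA30
s_3 = Round(s_2, k_2) = 0x1F55
s_4 = Round(s_3, k_3) = 0xD8A7
s_5 = Round(s_4, k_4) = 0x06BF
s_6 = Round(s_5, k_5) = 0x6ED3

0x6ED3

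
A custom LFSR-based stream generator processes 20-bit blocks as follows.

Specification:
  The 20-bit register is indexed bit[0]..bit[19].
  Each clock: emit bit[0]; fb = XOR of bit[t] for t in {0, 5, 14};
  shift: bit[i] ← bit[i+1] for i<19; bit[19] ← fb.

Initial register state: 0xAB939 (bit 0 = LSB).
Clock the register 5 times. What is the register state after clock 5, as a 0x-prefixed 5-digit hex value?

reg_0 = 0xAB939
clock 1: out=1, reg = 0x55C9C
clock 2: out=0, reg = 0xAAE4E
clock 3: out=0, reg = 0x55727
clock 4: out=1, reg = 0xAAB93
clock 5: out=1, reg = 0xD55C9

0xD55C9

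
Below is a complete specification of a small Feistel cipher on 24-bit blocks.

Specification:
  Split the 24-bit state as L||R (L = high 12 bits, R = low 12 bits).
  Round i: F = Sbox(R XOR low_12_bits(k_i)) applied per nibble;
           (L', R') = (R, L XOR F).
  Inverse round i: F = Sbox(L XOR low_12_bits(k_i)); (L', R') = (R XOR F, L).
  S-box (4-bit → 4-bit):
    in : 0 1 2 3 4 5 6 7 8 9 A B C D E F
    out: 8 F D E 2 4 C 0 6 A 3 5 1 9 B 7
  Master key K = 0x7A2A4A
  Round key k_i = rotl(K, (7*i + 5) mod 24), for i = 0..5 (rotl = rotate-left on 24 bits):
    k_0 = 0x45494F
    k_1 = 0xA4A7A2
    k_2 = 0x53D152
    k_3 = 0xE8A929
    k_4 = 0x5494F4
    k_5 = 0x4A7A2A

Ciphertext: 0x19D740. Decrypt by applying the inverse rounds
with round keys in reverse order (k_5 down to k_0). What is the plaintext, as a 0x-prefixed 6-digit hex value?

s_0 = ciphertext = 0x19D740
s_1 = InvRound(s_0, k_5) = 0x21019D
s_2 = InvRound(s_1, k_4) = 0xD2F210
s_3 = InvRound(s_2, k_3) = 0x09CD2F
s_4 = InvRound(s_3, k_2) = 0x23409C
s_5 = InvRound(s_4, k_1) = 0x430234
s_6 = InvRound(s_5, k_0) = 0xB33430

0xB33430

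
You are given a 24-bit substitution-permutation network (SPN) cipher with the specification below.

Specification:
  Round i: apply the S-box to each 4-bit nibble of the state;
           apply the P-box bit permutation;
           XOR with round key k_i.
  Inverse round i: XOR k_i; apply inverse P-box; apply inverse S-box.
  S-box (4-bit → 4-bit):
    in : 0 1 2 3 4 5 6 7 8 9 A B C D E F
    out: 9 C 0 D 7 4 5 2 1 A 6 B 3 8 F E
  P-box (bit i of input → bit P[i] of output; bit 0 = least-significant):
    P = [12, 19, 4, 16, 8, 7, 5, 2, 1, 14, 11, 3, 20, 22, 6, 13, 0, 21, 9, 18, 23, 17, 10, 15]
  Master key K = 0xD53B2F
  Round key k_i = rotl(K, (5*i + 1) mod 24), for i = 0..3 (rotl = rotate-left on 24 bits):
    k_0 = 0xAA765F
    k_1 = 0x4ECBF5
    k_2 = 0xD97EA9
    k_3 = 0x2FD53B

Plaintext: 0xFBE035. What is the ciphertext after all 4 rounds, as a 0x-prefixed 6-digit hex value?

0x975354

s_0 = plaintext = 0xFBE035
s_1 = Round(s_0, k_0) = 0xDCD320
s_2 = Round(s_1, k_1) = 0x6F73FE
s_3 = Round(s_2, k_2) = 0x346017
s_4 = Round(s_3, k_3) = 0x975354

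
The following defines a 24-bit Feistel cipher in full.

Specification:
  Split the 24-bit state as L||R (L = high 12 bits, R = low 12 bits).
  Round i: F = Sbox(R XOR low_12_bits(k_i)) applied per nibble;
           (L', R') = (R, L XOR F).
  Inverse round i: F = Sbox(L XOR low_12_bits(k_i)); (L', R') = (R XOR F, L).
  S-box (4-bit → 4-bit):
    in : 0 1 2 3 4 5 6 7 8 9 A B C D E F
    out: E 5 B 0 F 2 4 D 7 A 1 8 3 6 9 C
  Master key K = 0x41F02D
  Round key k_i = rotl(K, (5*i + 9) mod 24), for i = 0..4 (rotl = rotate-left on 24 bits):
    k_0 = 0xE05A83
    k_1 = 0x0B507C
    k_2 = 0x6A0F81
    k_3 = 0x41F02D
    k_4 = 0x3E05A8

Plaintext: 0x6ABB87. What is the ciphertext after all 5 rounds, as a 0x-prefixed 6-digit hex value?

0x8F3A89

s_0 = plaintext = 0x6ABB87
s_1 = Round(s_0, k_0) = 0xB87344
s_2 = Round(s_1, k_1) = 0x344B80
s_3 = Round(s_2, k_2) = 0xB80CA1
s_4 = Round(s_3, k_3) = 0xCA18F3
s_5 = Round(s_4, k_4) = 0x8F3A89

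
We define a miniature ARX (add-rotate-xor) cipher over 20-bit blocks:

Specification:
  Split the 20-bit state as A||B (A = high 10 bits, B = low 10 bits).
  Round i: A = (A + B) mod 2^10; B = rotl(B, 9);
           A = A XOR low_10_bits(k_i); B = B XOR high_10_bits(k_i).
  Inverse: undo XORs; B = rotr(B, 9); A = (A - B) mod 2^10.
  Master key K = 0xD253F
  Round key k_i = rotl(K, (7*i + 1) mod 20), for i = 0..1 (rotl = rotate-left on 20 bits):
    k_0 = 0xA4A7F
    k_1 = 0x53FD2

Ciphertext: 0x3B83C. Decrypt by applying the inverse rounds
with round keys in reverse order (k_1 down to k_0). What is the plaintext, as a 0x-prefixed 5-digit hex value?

0x504E8

s_0 = ciphertext = 0x3B83C
s_1 = InvRound(s_0, k_1) = 0x15AE6
s_2 = InvRound(s_1, k_0) = 0x504E8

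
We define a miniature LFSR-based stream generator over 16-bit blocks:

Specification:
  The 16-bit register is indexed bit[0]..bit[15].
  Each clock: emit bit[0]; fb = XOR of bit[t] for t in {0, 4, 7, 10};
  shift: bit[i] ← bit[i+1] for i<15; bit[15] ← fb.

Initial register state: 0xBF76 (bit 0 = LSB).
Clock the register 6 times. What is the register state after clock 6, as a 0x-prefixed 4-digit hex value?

0x42FD

reg_0 = 0xBF76
clock 1: out=0, reg = 0x5FBB
clock 2: out=1, reg = 0x2FDD
clock 3: out=1, reg = 0x17EE
clock 4: out=0, reg = 0x0BF7
clock 5: out=1, reg = 0x85FB
clock 6: out=1, reg = 0x42FD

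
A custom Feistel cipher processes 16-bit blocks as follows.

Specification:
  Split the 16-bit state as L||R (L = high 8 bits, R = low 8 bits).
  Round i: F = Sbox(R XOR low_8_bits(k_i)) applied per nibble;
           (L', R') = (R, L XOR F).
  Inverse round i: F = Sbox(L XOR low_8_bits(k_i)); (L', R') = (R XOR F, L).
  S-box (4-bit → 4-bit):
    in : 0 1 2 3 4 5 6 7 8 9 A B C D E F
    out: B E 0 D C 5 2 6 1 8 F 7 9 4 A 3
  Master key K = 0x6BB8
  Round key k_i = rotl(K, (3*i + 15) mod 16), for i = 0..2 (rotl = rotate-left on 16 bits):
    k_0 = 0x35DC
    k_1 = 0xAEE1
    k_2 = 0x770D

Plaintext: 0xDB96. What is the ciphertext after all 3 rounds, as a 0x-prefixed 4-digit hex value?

s_0 = plaintext = 0xDB96
s_1 = Round(s_0, k_0) = 0x9614
s_2 = Round(s_1, k_1) = 0x14A3
s_3 = Round(s_2, k_2) = 0xA3EE

0xA3EE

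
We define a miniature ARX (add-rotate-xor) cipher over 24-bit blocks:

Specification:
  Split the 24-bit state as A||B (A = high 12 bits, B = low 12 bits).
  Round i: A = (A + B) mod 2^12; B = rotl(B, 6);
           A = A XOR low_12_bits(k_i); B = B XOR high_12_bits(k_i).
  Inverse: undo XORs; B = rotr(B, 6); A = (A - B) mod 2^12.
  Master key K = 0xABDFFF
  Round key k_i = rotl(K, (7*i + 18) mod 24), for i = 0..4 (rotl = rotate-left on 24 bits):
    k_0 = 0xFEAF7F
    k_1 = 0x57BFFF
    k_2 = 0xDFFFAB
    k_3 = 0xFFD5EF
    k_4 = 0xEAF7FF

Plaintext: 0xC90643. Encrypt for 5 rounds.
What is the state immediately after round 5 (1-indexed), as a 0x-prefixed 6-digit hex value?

s_0 = plaintext = 0xC90643
s_1 = Round(s_0, k_0) = 0xDACF33
s_2 = Round(s_1, k_1) = 0x320987
s_3 = Round(s_2, k_2) = 0x30CC19
s_4 = Round(s_3, k_3) = 0xACA98D
s_5 = Round(s_4, k_4) = 0x3A8DC9

0x3A8DC9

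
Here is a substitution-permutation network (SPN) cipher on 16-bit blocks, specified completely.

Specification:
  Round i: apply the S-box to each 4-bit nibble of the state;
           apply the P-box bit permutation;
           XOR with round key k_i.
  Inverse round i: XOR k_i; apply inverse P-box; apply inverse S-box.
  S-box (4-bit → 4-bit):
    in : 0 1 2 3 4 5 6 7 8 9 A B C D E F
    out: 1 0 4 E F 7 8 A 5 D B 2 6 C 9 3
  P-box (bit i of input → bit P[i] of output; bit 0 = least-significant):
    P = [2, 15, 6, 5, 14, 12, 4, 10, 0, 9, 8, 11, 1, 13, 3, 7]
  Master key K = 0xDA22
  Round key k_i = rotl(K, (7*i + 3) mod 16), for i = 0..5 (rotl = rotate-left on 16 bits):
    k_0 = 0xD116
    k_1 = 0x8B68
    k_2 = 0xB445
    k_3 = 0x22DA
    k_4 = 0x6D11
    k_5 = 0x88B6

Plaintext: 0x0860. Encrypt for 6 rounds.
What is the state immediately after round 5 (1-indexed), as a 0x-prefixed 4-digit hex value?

0x017B

s_0 = plaintext = 0x0860
s_1 = Round(s_0, k_0) = 0xD411
s_2 = Round(s_1, k_1) = 0x80E1
s_3 = Round(s_2, k_2) = 0xF04E
s_4 = Round(s_3, k_3) = 0x56ED
s_5 = Round(s_4, k_4) = 0x017B
s_6 = Round(s_5, k_5) = 0x1CB4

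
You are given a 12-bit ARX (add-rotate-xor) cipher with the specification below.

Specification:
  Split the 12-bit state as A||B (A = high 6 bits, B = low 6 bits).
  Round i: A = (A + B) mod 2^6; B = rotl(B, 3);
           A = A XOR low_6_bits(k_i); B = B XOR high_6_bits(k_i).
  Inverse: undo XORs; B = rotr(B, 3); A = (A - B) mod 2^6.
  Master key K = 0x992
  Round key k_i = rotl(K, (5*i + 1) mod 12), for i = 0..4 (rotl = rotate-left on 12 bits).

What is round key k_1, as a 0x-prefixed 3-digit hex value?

0x4A6

K = 0x992
k_0 = rotl(K, (5*0+1) mod 12) = rotl(K, 1) = 0x325
k_1 = rotl(K, (5*1+1) mod 12) = rotl(K, 6) = 0x4A6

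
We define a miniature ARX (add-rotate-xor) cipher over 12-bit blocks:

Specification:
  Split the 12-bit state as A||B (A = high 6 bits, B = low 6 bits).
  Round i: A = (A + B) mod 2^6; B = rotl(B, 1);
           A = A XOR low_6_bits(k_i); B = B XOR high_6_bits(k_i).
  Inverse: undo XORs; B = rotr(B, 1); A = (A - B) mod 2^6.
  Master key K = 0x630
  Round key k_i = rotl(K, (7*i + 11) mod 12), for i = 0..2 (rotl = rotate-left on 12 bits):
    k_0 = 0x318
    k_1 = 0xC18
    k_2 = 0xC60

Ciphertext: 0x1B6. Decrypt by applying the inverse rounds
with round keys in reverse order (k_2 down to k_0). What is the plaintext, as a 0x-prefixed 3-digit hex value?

s_0 = ciphertext = 0x1B6
s_1 = InvRound(s_0, k_2) = 0x0E3
s_2 = InvRound(s_1, k_1) = 0xCA9
s_3 = InvRound(s_2, k_0) = 0xE32

0xE32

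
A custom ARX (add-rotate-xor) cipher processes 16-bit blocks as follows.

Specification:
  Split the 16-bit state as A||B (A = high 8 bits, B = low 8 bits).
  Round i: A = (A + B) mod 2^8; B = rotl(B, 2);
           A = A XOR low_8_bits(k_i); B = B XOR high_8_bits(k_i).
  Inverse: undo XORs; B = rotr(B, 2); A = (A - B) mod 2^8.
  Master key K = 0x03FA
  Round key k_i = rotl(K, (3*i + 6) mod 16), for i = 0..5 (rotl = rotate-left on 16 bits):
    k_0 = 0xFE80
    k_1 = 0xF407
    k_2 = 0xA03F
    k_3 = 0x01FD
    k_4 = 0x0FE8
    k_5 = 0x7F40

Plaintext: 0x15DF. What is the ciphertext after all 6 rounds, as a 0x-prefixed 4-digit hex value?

0x0C89

s_0 = plaintext = 0x15DF
s_1 = Round(s_0, k_0) = 0x7481
s_2 = Round(s_1, k_1) = 0xF2F2
s_3 = Round(s_2, k_2) = 0xDB6B
s_4 = Round(s_3, k_3) = 0xBBAC
s_5 = Round(s_4, k_4) = 0x8FBD
s_6 = Round(s_5, k_5) = 0x0C89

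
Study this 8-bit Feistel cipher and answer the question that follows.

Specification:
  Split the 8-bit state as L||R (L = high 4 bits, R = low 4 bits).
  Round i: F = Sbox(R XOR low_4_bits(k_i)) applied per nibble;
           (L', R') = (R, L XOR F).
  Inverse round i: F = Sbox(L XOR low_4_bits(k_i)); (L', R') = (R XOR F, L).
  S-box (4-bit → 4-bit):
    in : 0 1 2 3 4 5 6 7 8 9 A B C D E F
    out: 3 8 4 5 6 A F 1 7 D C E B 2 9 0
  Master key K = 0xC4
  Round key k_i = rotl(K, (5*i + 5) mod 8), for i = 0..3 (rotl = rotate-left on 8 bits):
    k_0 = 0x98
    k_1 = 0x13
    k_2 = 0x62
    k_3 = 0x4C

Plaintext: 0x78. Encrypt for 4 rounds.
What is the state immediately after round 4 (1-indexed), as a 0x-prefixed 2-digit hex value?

s_0 = plaintext = 0x78
s_1 = Round(s_0, k_0) = 0x84
s_2 = Round(s_1, k_1) = 0x49
s_3 = Round(s_2, k_2) = 0x9A
s_4 = Round(s_3, k_3) = 0xA6

0xA6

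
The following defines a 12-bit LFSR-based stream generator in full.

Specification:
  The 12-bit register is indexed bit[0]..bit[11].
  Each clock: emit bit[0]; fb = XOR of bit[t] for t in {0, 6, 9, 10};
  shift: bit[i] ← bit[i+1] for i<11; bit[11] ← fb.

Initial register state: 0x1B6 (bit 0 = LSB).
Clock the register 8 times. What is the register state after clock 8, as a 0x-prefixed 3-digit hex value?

reg_0 = 0x1B6
clock 1: out=0, reg = 0x0DB
clock 2: out=1, reg = 0x06D
clock 3: out=1, reg = 0x036
clock 4: out=0, reg = 0x01B
clock 5: out=1, reg = 0x80D
clock 6: out=1, reg = 0xC06
clock 7: out=0, reg = 0xE03
clock 8: out=1, reg = 0xF01

0xF01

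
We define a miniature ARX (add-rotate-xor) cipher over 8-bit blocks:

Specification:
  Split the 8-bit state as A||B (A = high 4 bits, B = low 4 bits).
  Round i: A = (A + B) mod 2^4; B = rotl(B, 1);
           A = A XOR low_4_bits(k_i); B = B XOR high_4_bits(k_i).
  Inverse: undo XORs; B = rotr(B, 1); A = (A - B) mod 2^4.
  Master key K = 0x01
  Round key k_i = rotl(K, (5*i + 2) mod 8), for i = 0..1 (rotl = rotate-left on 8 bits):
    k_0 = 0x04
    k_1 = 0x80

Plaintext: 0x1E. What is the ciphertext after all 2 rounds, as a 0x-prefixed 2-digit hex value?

0x83

s_0 = plaintext = 0x1E
s_1 = Round(s_0, k_0) = 0xBD
s_2 = Round(s_1, k_1) = 0x83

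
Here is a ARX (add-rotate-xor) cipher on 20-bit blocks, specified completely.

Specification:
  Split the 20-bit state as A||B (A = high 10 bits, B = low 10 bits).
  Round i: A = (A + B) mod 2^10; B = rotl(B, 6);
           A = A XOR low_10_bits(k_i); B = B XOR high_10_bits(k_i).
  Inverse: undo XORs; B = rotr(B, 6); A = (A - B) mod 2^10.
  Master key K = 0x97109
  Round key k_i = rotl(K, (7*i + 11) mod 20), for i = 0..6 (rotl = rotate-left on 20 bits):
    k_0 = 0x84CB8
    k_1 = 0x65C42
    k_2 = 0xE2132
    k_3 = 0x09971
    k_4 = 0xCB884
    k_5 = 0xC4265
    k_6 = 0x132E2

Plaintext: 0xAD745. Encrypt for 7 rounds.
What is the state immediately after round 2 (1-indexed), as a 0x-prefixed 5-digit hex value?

s_0 = plaintext = 0xAD745
s_1 = Round(s_0, k_0) = 0x50B67
s_2 = Round(s_1, k_1) = 0x3AC61
s_3 = Round(s_2, k_2) = 0x1FBCE
s_4 = Round(s_3, k_3) = 0x4F79A
s_5 = Round(s_4, k_4) = 0x14D97
s_6 = Round(s_5, k_5) = 0xE3EC9
s_7 = Round(s_6, k_6) = 0x2EA20

0x3AC61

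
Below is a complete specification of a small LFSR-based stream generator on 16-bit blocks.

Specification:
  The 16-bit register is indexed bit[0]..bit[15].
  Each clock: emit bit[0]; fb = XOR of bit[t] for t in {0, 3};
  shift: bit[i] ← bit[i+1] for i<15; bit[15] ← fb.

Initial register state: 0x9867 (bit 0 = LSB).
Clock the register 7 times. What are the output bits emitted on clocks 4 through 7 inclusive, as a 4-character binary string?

0011

reg_0 = 0x9867
clock 1: out=1, reg = 0xCC33
clock 2: out=1, reg = 0xE619
clock 3: out=1, reg = 0x730C
clock 4: out=0, reg = 0xB986
clock 5: out=0, reg = 0x5CC3
clock 6: out=1, reg = 0xAE61
clock 7: out=1, reg = 0xD730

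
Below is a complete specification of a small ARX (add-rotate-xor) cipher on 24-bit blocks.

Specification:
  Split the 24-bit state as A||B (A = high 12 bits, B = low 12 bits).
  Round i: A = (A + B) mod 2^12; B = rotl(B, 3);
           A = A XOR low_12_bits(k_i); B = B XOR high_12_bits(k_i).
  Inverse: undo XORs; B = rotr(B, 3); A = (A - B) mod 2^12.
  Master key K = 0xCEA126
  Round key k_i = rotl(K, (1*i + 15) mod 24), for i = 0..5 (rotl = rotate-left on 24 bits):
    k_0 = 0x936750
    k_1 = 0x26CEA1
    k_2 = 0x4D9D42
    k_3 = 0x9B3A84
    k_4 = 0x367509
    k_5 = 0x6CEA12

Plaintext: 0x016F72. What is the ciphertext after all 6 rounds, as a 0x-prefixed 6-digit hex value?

0xC464EF

s_0 = plaintext = 0x016F72
s_1 = Round(s_0, k_0) = 0x8D82A1
s_2 = Round(s_1, k_1) = 0x5D8765
s_3 = Round(s_2, k_2) = 0x07FFF2
s_4 = Round(s_3, k_3) = 0xAF5624
s_5 = Round(s_4, k_4) = 0x410244
s_6 = Round(s_5, k_5) = 0xC464EF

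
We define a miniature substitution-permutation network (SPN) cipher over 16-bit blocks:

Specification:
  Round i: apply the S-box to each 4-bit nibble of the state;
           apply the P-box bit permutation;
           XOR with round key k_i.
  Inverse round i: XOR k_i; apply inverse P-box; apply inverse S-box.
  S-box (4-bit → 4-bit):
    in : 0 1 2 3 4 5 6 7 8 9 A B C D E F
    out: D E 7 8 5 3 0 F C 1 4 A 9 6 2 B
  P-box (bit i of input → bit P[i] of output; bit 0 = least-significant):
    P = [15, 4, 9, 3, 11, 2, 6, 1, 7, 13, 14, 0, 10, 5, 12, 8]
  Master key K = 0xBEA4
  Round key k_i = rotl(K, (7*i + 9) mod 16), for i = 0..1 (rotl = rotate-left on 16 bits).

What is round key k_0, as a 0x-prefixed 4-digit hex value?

0x497D

K = 0xBEA4
k_0 = rotl(K, (7*0+9) mod 16) = rotl(K, 9) = 0x497D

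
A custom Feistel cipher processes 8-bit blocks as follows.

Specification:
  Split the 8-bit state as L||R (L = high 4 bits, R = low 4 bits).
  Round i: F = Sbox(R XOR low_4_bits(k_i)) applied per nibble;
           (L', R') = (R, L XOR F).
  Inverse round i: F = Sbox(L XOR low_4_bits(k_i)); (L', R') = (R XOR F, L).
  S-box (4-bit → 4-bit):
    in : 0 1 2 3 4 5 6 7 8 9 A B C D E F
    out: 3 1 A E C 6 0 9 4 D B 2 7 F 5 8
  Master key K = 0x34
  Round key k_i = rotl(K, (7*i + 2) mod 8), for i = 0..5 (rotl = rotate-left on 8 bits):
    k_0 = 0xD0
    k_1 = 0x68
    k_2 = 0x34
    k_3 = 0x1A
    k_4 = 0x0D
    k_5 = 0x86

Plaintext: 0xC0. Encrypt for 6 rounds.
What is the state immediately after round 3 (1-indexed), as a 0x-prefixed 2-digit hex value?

s_0 = plaintext = 0xC0
s_1 = Round(s_0, k_0) = 0x0F
s_2 = Round(s_1, k_1) = 0xF9
s_3 = Round(s_2, k_2) = 0x90
s_4 = Round(s_3, k_3) = 0x02
s_5 = Round(s_4, k_4) = 0x28
s_6 = Round(s_5, k_5) = 0x87

0x90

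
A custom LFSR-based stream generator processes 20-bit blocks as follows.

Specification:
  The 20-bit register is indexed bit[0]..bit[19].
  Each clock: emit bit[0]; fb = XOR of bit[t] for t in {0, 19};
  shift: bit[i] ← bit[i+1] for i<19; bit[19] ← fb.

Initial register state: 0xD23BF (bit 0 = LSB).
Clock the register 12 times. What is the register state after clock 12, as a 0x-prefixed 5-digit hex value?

reg_0 = 0xD23BF
clock 1: out=1, reg = 0x691DF
clock 2: out=1, reg = 0xB48EF
clock 3: out=1, reg = 0x5A477
clock 4: out=1, reg = 0xAD23B
clock 5: out=1, reg = 0x5691D
clock 6: out=1, reg = 0xAB48E
clock 7: out=0, reg = 0xD5A47
clock 8: out=1, reg = 0x6AD23
clock 9: out=1, reg = 0xB5691
clock 10: out=1, reg = 0x5AB48
clock 11: out=0, reg = 0x2D5A4
clock 12: out=0, reg = 0x16AD2

0x16AD2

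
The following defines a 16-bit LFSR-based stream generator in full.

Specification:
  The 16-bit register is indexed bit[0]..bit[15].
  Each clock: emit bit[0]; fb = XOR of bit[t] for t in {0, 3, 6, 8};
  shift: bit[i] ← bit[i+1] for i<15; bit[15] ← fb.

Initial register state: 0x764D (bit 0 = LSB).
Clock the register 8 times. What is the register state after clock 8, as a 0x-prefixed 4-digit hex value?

reg_0 = 0x764D
clock 1: out=1, reg = 0xBB26
clock 2: out=0, reg = 0xDD93
clock 3: out=1, reg = 0x6EC9
clock 4: out=1, reg = 0xB764
clock 5: out=0, reg = 0x5BB2
clock 6: out=0, reg = 0xADD9
clock 7: out=1, reg = 0x56EC
clock 8: out=0, reg = 0x2B76

0x2B76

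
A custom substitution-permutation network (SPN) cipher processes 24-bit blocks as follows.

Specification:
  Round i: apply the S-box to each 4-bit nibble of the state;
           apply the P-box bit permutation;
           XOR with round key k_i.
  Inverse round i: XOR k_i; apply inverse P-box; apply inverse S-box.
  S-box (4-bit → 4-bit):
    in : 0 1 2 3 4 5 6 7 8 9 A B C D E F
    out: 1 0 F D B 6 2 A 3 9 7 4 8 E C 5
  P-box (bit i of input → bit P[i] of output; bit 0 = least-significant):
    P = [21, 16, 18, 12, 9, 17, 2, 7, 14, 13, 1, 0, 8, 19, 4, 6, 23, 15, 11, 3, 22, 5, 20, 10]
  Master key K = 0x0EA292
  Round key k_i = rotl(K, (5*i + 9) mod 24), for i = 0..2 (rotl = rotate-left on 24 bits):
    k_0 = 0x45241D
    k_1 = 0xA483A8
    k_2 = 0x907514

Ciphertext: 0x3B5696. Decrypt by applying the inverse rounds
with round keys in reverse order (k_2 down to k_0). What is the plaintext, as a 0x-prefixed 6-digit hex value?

s_0 = ciphertext = 0x3B5696
s_1 = InvRound(s_0, k_2) = 0x108548
s_2 = InvRound(s_1, k_1) = 0xD0C19F
s_3 = InvRound(s_2, k_0) = 0xE80AC5

0xE80AC5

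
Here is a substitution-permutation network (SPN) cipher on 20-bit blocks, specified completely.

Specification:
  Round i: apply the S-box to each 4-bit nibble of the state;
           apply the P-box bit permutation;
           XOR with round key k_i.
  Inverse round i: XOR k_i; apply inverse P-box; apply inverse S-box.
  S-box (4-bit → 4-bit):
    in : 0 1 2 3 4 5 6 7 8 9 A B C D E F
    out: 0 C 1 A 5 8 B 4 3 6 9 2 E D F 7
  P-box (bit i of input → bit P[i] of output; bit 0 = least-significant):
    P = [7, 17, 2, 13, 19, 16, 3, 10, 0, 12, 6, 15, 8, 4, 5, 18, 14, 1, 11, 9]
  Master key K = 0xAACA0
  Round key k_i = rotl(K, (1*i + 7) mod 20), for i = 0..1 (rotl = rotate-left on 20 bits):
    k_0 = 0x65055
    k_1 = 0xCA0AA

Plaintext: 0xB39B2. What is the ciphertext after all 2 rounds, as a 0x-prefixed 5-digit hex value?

0x5A38C

s_0 = plaintext = 0xB39B2
s_1 = Round(s_0, k_0) = 0x34087
s_2 = Round(s_1, k_1) = 0x5A38C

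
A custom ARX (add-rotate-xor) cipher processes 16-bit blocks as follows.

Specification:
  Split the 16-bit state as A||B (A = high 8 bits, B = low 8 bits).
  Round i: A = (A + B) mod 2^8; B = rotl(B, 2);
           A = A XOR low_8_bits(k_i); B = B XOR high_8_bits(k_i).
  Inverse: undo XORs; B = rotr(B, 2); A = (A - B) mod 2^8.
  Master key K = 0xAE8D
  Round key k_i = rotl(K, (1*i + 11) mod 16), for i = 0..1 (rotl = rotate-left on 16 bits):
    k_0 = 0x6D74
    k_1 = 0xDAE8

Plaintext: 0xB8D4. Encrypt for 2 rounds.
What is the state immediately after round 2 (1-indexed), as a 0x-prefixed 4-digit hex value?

0xDE22

s_0 = plaintext = 0xB8D4
s_1 = Round(s_0, k_0) = 0xF83E
s_2 = Round(s_1, k_1) = 0xDE22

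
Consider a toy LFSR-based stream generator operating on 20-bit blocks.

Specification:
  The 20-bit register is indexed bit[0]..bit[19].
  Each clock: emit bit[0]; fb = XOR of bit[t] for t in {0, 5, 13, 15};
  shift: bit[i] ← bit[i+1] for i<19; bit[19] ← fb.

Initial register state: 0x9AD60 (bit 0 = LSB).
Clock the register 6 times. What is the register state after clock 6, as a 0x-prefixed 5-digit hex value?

reg_0 = 0x9AD60
clock 1: out=0, reg = 0xCD6B0
clock 2: out=0, reg = 0x66B58
clock 3: out=0, reg = 0xB35AC
clock 4: out=0, reg = 0x59AD6
clock 5: out=0, reg = 0xACD6B
clock 6: out=1, reg = 0xD66B5

0xD66B5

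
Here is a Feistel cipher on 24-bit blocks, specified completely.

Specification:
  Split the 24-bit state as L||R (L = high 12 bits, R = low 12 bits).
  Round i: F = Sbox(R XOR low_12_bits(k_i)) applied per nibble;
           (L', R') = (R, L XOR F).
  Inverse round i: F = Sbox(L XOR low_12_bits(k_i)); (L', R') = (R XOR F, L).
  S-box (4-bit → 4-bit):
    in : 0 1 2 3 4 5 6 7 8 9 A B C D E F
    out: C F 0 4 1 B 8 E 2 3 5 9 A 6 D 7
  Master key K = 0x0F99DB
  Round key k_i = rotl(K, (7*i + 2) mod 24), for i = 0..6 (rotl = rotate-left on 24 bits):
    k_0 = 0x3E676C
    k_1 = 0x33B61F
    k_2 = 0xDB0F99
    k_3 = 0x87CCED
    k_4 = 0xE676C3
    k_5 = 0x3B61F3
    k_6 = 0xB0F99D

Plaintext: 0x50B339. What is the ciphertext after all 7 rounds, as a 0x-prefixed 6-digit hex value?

s_0 = plaintext = 0x50B339
s_1 = Round(s_0, k_0) = 0x3394B0
s_2 = Round(s_1, k_1) = 0x4B036E
s_3 = Round(s_2, k_2) = 0x36EECE
s_4 = Round(s_3, k_3) = 0xECE36A
s_5 = Round(s_4, k_4) = 0x36A59D
s_6 = Round(s_5, k_5) = 0x59D2E7
s_7 = Round(s_6, k_6) = 0x2E7C78

0x2E7C78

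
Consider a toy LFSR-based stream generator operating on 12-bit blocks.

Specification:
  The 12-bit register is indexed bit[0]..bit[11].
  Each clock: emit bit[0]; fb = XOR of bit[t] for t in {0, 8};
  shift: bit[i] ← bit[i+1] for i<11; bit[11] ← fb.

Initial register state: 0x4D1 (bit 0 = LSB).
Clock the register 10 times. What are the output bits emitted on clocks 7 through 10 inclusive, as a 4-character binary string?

reg_0 = 0x4D1
clock 1: out=1, reg = 0xA68
clock 2: out=0, reg = 0x534
clock 3: out=0, reg = 0xA9A
clock 4: out=0, reg = 0x54D
clock 5: out=1, reg = 0x2A6
clock 6: out=0, reg = 0x153
clock 7: out=1, reg = 0x0A9
clock 8: out=1, reg = 0x854
clock 9: out=0, reg = 0x42A
clock 10: out=0, reg = 0x215

1100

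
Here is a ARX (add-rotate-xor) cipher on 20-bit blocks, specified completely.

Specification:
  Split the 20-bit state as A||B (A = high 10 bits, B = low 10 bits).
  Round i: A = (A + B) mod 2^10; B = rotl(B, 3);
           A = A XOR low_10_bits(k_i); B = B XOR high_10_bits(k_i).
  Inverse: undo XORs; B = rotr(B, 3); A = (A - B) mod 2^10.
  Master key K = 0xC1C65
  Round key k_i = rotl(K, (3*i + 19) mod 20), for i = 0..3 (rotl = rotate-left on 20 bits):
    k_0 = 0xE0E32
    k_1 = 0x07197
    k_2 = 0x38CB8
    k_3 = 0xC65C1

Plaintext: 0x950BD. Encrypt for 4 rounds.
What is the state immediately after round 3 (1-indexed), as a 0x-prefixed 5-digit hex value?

0x76AA5

s_0 = plaintext = 0x950BD
s_1 = Round(s_0, k_0) = 0x48E6A
s_2 = Round(s_1, k_1) = 0x86B48
s_3 = Round(s_2, k_2) = 0x76AA5
s_4 = Round(s_3, k_3) = 0x6FA34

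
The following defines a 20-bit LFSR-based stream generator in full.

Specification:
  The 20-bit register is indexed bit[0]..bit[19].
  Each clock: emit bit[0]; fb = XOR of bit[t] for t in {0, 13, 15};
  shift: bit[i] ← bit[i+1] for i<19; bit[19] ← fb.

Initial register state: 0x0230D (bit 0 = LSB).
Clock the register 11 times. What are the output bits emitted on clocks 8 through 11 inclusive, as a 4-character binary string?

0110

reg_0 = 0x0230D
clock 1: out=1, reg = 0x01186
clock 2: out=0, reg = 0x008C3
clock 3: out=1, reg = 0x80461
clock 4: out=1, reg = 0xC0230
clock 5: out=0, reg = 0x60118
clock 6: out=0, reg = 0x3008C
clock 7: out=0, reg = 0x18046
clock 8: out=0, reg = 0x8C023
clock 9: out=1, reg = 0x46011
clock 10: out=1, reg = 0x23008
clock 11: out=0, reg = 0x91804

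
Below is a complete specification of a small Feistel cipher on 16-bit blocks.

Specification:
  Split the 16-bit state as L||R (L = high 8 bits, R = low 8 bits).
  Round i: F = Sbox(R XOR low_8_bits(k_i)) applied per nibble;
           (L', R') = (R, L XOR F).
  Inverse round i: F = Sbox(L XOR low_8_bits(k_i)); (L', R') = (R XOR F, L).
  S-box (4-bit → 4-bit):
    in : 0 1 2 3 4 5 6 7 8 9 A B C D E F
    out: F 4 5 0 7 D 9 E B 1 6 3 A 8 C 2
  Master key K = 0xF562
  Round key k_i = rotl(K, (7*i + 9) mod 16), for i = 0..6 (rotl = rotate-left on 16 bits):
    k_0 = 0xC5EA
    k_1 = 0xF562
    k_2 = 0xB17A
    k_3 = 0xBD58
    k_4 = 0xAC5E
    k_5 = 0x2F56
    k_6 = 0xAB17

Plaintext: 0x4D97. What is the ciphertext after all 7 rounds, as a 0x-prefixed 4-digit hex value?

0x75C2

s_0 = plaintext = 0x4D97
s_1 = Round(s_0, k_0) = 0x97A5
s_2 = Round(s_1, k_1) = 0xA539
s_3 = Round(s_2, k_2) = 0x39D5
s_4 = Round(s_3, k_3) = 0xD581
s_5 = Round(s_4, k_4) = 0x8157
s_6 = Round(s_5, k_5) = 0x5775
s_7 = Round(s_6, k_6) = 0x75C2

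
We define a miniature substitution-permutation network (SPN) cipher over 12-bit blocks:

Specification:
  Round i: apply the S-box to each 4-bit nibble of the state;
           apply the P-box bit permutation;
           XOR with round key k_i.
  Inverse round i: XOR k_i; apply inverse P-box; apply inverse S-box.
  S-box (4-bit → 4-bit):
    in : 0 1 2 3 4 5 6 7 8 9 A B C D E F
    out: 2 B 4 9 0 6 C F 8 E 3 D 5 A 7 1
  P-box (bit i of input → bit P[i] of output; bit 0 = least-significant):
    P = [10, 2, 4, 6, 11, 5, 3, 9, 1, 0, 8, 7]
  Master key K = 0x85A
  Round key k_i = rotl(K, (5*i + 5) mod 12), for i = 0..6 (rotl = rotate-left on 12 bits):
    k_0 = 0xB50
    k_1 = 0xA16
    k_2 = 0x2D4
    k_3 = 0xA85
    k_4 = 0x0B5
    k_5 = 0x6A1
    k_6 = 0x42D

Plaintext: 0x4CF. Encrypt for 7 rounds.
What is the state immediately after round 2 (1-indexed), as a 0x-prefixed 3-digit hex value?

0xBFD

s_0 = plaintext = 0x4CF
s_1 = Round(s_0, k_0) = 0x758
s_2 = Round(s_1, k_1) = 0xBFD
s_3 = Round(s_2, k_2) = 0xB12
s_4 = Round(s_3, k_3) = 0x137
s_5 = Round(s_4, k_4) = 0xE62
s_6 = Round(s_5, k_5) = 0x5BA
s_7 = Round(s_6, k_6) = 0xB20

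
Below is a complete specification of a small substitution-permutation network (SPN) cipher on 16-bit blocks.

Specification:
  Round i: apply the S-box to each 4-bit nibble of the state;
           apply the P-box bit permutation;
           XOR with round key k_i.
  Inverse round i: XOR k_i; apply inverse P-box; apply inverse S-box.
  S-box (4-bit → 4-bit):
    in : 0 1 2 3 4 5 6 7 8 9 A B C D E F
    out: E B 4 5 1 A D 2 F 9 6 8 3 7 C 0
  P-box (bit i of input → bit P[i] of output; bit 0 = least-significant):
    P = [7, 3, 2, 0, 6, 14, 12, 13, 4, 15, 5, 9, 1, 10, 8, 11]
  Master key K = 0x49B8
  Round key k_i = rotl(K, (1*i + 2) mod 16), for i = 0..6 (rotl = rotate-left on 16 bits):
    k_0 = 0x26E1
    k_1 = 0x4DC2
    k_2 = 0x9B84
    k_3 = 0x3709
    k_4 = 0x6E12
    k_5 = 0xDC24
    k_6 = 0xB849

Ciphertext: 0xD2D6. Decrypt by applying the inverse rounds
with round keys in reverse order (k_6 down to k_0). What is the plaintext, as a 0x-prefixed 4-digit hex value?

0x8AB9

s_0 = ciphertext = 0xD2D6
s_1 = InvRound(s_0, k_6) = 0x9958
s_2 = InvRound(s_1, k_5) = 0xA3CA
s_3 = InvRound(s_2, k_4) = 0x0CCC
s_4 = InvRound(s_3, k_3) = 0xEB66
s_5 = InvRound(s_4, k_2) = 0x4284
s_6 = InvRound(s_5, k_1) = 0x8B42
s_7 = InvRound(s_6, k_0) = 0x8AB9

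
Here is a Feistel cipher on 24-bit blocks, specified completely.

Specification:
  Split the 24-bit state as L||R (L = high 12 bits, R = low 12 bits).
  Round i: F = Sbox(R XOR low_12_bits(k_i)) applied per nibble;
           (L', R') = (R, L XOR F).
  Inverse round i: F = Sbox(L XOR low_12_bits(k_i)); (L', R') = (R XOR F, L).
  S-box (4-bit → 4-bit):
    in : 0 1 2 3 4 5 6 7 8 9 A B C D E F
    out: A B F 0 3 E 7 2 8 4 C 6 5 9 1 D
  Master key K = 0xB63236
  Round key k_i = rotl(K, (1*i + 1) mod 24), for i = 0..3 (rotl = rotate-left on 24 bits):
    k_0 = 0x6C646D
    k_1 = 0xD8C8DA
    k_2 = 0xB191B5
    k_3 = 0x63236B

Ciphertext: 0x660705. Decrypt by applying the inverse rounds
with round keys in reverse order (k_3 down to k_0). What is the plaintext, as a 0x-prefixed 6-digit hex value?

s_0 = ciphertext = 0x660705
s_1 = InvRound(s_0, k_3) = 0x9A3660
s_2 = InvRound(s_1, k_2) = 0xED79A3
s_3 = InvRound(s_2, k_1) = 0xE0AED7
s_4 = InvRound(s_3, k_0) = 0x2A5E0A

0x2A5E0A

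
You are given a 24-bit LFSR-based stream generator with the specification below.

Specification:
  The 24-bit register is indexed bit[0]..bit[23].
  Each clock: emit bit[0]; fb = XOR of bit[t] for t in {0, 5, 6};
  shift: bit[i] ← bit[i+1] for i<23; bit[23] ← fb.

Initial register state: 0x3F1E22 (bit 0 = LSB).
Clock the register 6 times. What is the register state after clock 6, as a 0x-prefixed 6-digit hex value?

reg_0 = 0x3F1E22
clock 1: out=0, reg = 0x9F8F11
clock 2: out=1, reg = 0xCFC788
clock 3: out=0, reg = 0x67E3C4
clock 4: out=0, reg = 0xB3F1E2
clock 5: out=0, reg = 0x59F8F1
clock 6: out=1, reg = 0xACFC78

0xACFC78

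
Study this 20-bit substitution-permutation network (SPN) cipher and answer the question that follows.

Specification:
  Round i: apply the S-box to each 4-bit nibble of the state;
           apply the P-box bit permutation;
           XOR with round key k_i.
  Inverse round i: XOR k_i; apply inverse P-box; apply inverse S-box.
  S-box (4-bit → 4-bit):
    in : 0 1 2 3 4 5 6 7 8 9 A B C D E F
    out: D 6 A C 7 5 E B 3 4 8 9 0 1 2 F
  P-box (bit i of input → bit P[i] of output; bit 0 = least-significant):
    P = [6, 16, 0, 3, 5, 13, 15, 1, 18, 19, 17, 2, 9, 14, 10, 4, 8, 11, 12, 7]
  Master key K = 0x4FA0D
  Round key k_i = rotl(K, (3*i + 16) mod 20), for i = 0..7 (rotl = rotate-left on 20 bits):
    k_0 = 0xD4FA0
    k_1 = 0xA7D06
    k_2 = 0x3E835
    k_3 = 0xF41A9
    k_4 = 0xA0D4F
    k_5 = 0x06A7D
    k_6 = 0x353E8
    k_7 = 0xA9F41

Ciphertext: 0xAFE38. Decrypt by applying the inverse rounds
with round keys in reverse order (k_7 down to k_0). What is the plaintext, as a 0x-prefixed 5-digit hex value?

0x33629

s_0 = ciphertext = 0xAFE38
s_1 = InvRound(s_0, k_7) = 0xD2C80
s_2 = InvRound(s_1, k_6) = 0x4448B
s_3 = InvRound(s_2, k_5) = 0x20B7D
s_4 = InvRound(s_3, k_4) = 0xC0EBC
s_5 = InvRound(s_4, k_3) = 0x8F3C1
s_6 = InvRound(s_5, k_2) = 0xFB6D8
s_7 = InvRound(s_6, k_1) = 0x77B37
s_8 = InvRound(s_7, k_0) = 0x33629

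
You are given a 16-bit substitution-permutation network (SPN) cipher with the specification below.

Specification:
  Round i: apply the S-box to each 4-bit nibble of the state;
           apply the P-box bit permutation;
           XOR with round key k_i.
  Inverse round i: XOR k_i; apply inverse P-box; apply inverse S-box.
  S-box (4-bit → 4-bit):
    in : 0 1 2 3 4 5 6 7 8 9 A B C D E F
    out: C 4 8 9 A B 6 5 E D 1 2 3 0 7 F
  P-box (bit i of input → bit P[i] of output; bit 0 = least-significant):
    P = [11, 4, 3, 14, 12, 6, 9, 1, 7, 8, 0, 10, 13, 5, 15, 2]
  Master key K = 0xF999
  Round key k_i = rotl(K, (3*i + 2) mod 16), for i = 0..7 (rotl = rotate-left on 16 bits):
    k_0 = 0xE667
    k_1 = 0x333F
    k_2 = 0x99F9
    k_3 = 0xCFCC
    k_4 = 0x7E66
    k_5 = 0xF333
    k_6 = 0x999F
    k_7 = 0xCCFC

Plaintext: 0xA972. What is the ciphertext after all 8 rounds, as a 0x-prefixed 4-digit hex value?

0xFE6C

s_0 = plaintext = 0xA972
s_1 = Round(s_0, k_0) = 0x90E6
s_2 = Round(s_1, k_1) = 0x8562
s_3 = Round(s_2, k_2) = 0x5E1D
s_4 = Round(s_3, k_3) = 0xEC69
s_5 = Round(s_4, k_4) = 0x958E
s_6 = Round(s_5, k_5) = 0x5CED
s_7 = Round(s_6, k_6) = 0xAA7B
s_8 = Round(s_7, k_7) = 0xFE6C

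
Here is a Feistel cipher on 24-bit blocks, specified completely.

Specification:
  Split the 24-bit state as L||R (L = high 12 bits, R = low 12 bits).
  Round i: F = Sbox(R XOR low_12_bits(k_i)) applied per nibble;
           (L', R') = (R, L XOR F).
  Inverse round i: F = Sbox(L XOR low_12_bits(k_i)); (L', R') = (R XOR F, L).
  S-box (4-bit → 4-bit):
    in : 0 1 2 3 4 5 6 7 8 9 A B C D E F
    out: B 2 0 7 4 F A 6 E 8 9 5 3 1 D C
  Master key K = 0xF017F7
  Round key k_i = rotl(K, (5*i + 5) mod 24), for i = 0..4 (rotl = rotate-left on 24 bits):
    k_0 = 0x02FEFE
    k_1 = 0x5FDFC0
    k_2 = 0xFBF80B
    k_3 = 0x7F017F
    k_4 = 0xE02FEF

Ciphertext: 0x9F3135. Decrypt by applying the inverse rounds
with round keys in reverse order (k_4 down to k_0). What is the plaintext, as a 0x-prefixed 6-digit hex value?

s_0 = ciphertext = 0x9F3135
s_1 = InvRound(s_0, k_4) = 0xB169F3
s_2 = InvRound(s_1, k_3) = 0x05BB16
s_3 = InvRound(s_2, k_2) = 0x5ED05B
s_4 = InvRound(s_3, k_1) = 0x95A5ED
s_5 = InvRound(s_4, k_0) = 0x37995A

0x37995A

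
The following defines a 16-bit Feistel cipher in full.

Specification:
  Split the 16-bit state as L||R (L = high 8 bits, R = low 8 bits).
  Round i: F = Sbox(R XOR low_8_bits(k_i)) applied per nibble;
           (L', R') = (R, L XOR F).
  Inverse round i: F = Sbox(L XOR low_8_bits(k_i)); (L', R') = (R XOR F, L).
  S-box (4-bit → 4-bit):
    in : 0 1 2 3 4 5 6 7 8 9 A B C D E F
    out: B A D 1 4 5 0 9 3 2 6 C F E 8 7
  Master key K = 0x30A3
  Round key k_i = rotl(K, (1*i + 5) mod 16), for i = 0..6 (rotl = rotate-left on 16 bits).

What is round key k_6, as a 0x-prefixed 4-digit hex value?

K = 0x30A3
k_0 = rotl(K, (1*0+5) mod 16) = rotl(K, 5) = 0x1466
k_1 = rotl(K, (1*1+5) mod 16) = rotl(K, 6) = 0x28CC
k_2 = rotl(K, (1*2+5) mod 16) = rotl(K, 7) = 0x5198
k_3 = rotl(K, (1*3+5) mod 16) = rotl(K, 8) = 0xA330
k_4 = rotl(K, (1*4+5) mod 16) = rotl(K, 9) = 0x4661
k_5 = rotl(K, (1*5+5) mod 16) = rotl(K, 10) = 0x8CC2
k_6 = rotl(K, (1*6+5) mod 16) = rotl(K, 11) = 0x1985

0x1985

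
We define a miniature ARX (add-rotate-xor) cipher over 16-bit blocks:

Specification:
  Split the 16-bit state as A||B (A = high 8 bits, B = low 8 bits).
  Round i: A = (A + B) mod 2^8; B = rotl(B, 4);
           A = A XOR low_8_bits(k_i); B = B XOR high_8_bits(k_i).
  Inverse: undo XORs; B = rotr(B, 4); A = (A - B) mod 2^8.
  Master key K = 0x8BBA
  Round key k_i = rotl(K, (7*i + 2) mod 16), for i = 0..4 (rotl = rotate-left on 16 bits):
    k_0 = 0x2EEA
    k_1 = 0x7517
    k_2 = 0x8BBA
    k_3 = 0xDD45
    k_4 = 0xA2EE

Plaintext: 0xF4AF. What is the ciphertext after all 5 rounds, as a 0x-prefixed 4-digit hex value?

s_0 = plaintext = 0xF4AF
s_1 = Round(s_0, k_0) = 0x49D4
s_2 = Round(s_1, k_1) = 0x0A38
s_3 = Round(s_2, k_2) = 0xF808
s_4 = Round(s_3, k_3) = 0x455D
s_5 = Round(s_4, k_4) = 0x4C77

0x4C77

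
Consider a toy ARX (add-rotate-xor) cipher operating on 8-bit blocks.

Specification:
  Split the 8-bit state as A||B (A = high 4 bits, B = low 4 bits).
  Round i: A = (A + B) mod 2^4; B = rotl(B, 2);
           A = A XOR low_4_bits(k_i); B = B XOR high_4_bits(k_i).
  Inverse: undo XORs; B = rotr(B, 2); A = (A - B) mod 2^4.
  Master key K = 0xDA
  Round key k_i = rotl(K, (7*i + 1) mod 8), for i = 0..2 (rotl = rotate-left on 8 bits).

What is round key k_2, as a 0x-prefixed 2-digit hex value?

K = 0xDA
k_0 = rotl(K, (7*0+1) mod 8) = rotl(K, 1) = 0xB5
k_1 = rotl(K, (7*1+1) mod 8) = rotl(K, 0) = 0xDA
k_2 = rotl(K, (7*2+1) mod 8) = rotl(K, 7) = 0x6D

0x6D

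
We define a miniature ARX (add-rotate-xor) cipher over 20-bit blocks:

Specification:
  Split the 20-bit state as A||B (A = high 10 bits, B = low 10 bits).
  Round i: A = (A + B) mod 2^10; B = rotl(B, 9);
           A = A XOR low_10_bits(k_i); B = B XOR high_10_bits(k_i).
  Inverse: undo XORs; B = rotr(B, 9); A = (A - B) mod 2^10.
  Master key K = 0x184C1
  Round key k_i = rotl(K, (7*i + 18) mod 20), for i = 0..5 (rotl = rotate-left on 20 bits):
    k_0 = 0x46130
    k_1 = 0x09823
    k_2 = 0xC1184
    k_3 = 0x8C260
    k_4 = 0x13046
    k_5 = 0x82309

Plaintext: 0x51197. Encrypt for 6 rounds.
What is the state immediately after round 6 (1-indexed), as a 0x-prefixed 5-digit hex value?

s_0 = plaintext = 0x51197
s_1 = Round(s_0, k_0) = 0xFAFD3
s_2 = Round(s_1, k_1) = 0xE77CF
s_3 = Round(s_2, k_2) = 0xBA0E3
s_4 = Round(s_3, k_3) = 0x6AC41
s_5 = Round(s_4, k_4) = 0x6AA6C
s_6 = Round(s_5, k_5) = 0xC7F3E

0xC7F3E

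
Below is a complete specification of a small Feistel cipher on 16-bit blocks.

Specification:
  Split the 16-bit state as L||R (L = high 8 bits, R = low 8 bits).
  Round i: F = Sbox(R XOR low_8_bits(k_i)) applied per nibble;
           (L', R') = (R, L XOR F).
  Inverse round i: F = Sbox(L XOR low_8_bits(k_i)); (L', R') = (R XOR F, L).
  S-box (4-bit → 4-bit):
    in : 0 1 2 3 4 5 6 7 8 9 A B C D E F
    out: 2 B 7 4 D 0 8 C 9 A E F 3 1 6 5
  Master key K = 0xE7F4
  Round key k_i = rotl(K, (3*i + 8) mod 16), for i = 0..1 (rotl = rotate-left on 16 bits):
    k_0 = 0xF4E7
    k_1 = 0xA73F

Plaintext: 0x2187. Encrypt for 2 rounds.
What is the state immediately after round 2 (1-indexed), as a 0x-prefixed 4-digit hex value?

0xA324

s_0 = plaintext = 0x2187
s_1 = Round(s_0, k_0) = 0x87A3
s_2 = Round(s_1, k_1) = 0xA324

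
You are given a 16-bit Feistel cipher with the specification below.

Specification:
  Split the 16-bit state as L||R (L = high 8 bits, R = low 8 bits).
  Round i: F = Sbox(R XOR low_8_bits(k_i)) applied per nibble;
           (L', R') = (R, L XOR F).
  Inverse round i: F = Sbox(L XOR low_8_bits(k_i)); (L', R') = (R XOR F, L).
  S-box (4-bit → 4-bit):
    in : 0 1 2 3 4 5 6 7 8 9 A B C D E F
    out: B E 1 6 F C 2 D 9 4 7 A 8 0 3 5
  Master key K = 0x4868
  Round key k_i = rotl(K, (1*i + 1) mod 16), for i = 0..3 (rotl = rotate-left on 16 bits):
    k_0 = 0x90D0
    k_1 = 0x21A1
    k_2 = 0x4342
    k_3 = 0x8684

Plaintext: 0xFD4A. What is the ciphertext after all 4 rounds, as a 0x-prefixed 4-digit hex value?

0x8B15

s_0 = plaintext = 0xFD4A
s_1 = Round(s_0, k_0) = 0x4ABA
s_2 = Round(s_1, k_1) = 0xBAA0
s_3 = Round(s_2, k_2) = 0xA08B
s_4 = Round(s_3, k_3) = 0x8B15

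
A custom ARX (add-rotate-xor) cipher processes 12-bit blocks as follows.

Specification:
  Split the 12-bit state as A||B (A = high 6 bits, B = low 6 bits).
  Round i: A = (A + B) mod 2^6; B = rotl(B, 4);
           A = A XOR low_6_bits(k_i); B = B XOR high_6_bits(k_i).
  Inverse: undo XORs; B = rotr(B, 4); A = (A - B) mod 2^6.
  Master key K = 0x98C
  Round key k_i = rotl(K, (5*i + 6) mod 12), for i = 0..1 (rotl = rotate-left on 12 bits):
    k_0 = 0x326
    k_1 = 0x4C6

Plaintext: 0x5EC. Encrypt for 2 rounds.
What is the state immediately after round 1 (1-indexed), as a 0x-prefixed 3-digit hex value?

s_0 = plaintext = 0x5EC
s_1 = Round(s_0, k_0) = 0x947
s_2 = Round(s_1, k_1) = 0xAA2

0x947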